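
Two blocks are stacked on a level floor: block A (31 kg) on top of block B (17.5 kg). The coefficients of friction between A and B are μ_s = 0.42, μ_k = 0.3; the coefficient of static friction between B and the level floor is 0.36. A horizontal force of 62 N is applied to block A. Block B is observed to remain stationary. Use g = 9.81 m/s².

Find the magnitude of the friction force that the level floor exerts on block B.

f ≈ 62 N

The normal force B exerts on A is simply A's weight, N₁ = 304.1 N.
Maximum static friction on A from B: μ_s N₁ = 0.42×304.1 = 127.7 N.
P = 62 N is within that limit, so A and B move together (both at rest); the A–B friction is simply f₁ = P = 62 N.
By Newton's third law B feels 62 N forward from A. With B stationary, the floor's static friction on B balances it: f₂ = 62 N (well within μ_s(m_A+m_B)g = 171.3 N).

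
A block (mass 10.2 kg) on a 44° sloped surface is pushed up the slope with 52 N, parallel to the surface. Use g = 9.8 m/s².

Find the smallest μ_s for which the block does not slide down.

N = m g cos θ = 71.91 N.
Friction must make up the shortfall along the incline: f = m g sin θ − P = 69.44 − 52 = 17.44 N.
At the threshold f = μ_s N, so μ_s,min = 17.44/71.91 = 0.243.

μ_s,min ≈ 0.243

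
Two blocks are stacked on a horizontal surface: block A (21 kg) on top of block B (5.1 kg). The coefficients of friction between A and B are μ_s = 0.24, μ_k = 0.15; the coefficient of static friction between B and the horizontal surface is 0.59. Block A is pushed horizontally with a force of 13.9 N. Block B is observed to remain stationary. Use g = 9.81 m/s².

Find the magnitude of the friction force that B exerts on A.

Between the blocks, N₁ = m_A g = 206 N.
So the A–B interface can sustain at most μ_s N₁ = 49.44 N of static friction.
Since P = 13.9 N ≤ 49.44 N, A does not slip on B; friction on A equals P = 13.9 N.
B experiences an equal 13.9 N forward from A (third law). B is in equilibrium, so the floor supplies f₂ = 13.9 N of static friction (limit μ_s(m_A+m_B)g = 151.1 N, not exceeded).

f ≈ 13.9 N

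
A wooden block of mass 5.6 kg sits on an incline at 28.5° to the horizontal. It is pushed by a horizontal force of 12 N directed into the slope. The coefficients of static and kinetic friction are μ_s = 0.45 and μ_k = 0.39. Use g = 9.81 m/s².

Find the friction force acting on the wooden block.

The horizontal push has a component P sin θ into the surface, so N = m g cos θ + P sin θ = 48.28 + 5.726 = 54 N.
Along the incline, the net driving force (taking up-slope positive) is P cos θ − m g sin θ = 10.55 − 26.21 = -15.67 N, so equilibrium requires friction f = 15.67 N (up-slope).
Maximum static friction: μ_s N = 0.45 × 54 = 24.3 N.
Since 15.67 N is within the 24.3 N limit, the wooden block stays put and friction is exactly 15.7 N.

f ≈ 15.7 N (up the incline)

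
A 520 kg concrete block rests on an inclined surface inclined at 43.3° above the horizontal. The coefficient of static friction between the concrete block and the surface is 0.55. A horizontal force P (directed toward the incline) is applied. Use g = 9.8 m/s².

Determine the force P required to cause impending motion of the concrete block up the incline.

At impending motion up the slope, friction acts down-slope at its limit: f = μ_s N.
Perpendicular to the incline: N = m g cos θ + P sin θ.
Along the incline: P cos θ = m g sin θ + μ_s N = m g sin θ + μ_s (m g cos θ + P sin θ).
Solving, P (cos θ − μ_s sin θ) = m g (sin θ + μ_s cos θ), so P = 520×9.8×(sin 43.3° + 0.55 cos 43.3°)/(cos 43.3° − 0.55 sin 43.3°) = 5100×1.086/0.3506 = 15800 N.

P ≈ 15800 N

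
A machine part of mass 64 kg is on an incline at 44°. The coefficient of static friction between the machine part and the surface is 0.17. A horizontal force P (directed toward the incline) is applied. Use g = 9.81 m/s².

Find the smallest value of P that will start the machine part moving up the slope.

At impending motion up the slope, friction acts down-slope at its limit: f = μ_s N.
Perpendicular to the incline: N = m g cos θ + P sin θ.
Along the incline: P cos θ = m g sin θ + μ_s N = m g sin θ + μ_s (m g cos θ + P sin θ).
Solving, P (cos θ − μ_s sin θ) = m g (sin θ + μ_s cos θ), so P = 64×9.81×(sin 44° + 0.17 cos 44°)/(cos 44° − 0.17 sin 44°) = 628×0.8169/0.6012 = 853 N.

P ≈ 853 N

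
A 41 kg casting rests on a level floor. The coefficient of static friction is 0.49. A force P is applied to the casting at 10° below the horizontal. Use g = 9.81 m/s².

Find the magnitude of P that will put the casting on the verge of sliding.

P ≈ 219 N

N = m g + P sin α (the push presses the casting into the level floor).
At impending slip, P cos α = μ_s N = μ_s (m g + P sin α).
Solving: P (cos α − μ_s sin α) = μ_s m g → P = 0.49×402/(cos 10° − 0.49 sin 10°) = 197/0.8997 = 219 N.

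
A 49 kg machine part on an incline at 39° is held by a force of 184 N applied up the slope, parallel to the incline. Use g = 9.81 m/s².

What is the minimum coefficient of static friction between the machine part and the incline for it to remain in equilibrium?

N = m g cos θ = 373.6 N.
Friction must make up the shortfall along the incline: f = m g sin θ − P = 302.5 − 184 = 118.5 N.
At the threshold f = μ_s N, so μ_s,min = 118.5/373.6 = 0.317.

μ_s,min ≈ 0.317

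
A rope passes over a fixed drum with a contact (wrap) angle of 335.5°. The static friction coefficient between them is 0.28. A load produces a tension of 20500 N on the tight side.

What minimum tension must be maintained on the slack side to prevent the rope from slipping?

Capstan equation at impending slip: T_tight/T_slack = e^{μβ}.
β = 335.5° = 5.856 rad; e^{μβ} = e^{0.28×5.856} = 5.153.
T_slack = T_tight / e^{μβ} = 20500 / 5.153 = 3980 N.

T_min ≈ 3980 N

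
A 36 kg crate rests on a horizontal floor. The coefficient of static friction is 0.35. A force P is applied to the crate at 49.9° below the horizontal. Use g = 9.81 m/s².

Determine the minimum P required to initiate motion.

P ≈ 328 N

N = m g + P sin α (the push presses the crate into the horizontal floor).
At impending slip, P cos α = μ_s N = μ_s (m g + P sin α).
Solving: P (cos α − μ_s sin α) = μ_s m g → P = 0.35×353/(cos 49.9° − 0.35 sin 49.9°) = 124/0.3764 = 328 N.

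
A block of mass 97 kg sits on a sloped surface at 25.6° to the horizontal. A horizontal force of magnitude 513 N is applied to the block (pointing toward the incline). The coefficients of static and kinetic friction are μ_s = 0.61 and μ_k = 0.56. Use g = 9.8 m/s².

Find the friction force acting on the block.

f ≈ 51.9 N (down the incline)

Normal direction: N = m g cos θ + P sin θ = 1079 N.
Parallel to the incline: P cos θ − m g sin θ = 462.6 − 410.7 = 51.9 N; the friction needed to balance this is 51.9 N acting down the slope.
Maximum static friction: μ_s N = 0.61 × 1079 = 658.2 N.
Since 51.9 N is within the 658.2 N limit, the block stays put and friction is exactly 51.9 N.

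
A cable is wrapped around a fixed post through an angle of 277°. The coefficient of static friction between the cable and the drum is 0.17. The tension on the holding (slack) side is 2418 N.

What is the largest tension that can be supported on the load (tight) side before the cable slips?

At impending slip the capstan equation gives T₂/T₁ = e^{μβ} with β in radians.
β = 277° × π/180 = 4.835 rad.
e^{μβ} = e^{0.17×4.835} = 2.275.
T₂ = T₁ · e^{μβ} = 2418 × 2.275 = 5500 N.

T_max ≈ 5500 N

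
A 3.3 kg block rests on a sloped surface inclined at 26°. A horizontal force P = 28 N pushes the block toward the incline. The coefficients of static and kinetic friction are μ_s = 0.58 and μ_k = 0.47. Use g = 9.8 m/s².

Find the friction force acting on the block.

The horizontal push has a component P sin θ into the surface, so N = m g cos θ + P sin θ = 29.07 + 12.27 = 41.34 N.
Along the incline, the net driving force (taking up-slope positive) is P cos θ − m g sin θ = 25.17 − 14.18 = 10.99 N, so equilibrium requires friction f = -10.99 N (down-slope).
Maximum static friction: μ_s N = 0.58 × 41.34 = 23.98 N.
|f_req| = 10.99 ≤ 23.98 N → the block is in equilibrium; friction equals the required value.

f ≈ 11 N (down the incline)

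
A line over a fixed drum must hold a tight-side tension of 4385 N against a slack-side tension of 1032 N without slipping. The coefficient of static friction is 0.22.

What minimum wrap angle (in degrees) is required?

T₂/T₁ = e^{μβ} → β = ln(T₂/T₁)/μ.
β = ln(4385/1032)/0.22 = 1.447/0.22 = 6.576 rad.
In degrees: β = 6.576 × 180/π = 377°.

β_min ≈ 377°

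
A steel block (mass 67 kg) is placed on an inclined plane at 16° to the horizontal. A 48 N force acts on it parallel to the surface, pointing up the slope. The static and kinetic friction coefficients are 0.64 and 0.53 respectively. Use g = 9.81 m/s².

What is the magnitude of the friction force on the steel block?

Normal force: N = m g cos θ = 67 × 9.81 × cos 16° = 631.8 N.
Parallel to the incline, ΣF = 0 gives f = m g sin θ − P = 181.2 − 48 = 133.2 N (up-slope positive).
The static-friction ceiling is μ_s N = 0.64 × 631.8 = 404.4 N.
Since |133.2| ≤ 404.4 N, static friction is sufficient; f equals the required value, not μ_s N.

f ≈ 133 N (up the incline)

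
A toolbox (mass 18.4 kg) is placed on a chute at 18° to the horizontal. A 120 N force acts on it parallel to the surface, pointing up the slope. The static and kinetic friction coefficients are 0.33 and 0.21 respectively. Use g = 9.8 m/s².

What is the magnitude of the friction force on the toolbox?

f ≈ 36 N (down the incline)

The normal reaction is N = m g cos θ = 171.5 N.
The friction needed for equilibrium is m g sin θ − P = 55.72 − 120 = -64.28 N, measured positive up-slope.
Maximum static friction available: μ_s N = 0.33 × 171.5 = 56.59 N.
Since |-64.28| > 56.59 N, static friction cannot hold it; the toolbox slides up the incline and kinetic friction applies: f = μ_k N = 0.21 × 171.5 = 36 N.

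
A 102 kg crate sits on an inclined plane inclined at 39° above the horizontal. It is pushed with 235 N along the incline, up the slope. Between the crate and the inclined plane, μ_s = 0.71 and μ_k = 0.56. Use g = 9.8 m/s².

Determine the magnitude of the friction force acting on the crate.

f ≈ 394 N (up the incline)

Normal force: N = m g cos θ = 102 × 9.8 × cos 39° = 776.8 N.
The friction needed for equilibrium is m g sin θ − P = 629.1 − 235 = 394.1 N, measured positive up-slope.
Static friction can supply at most μ_s N = 551.6 N.
Since |394.1| ≤ 551.6 N, static friction is sufficient; f equals the required value, not μ_s N.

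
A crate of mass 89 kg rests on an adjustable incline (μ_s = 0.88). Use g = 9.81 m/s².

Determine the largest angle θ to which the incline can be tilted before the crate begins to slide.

θ_max ≈ 41.3°

At the slip threshold, m g sin θ = μ_s · m g cos θ, so tan θ = μ_s.
θ_max = arctan(0.88) = 41.3°.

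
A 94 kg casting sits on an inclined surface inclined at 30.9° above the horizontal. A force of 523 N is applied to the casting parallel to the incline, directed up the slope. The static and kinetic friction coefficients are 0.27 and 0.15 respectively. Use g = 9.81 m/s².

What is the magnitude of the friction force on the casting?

f ≈ 49.4 N (down the incline)

Perpendicular to the surface, N = m g cos θ = 94·9.81·cos 30.9° = 791.3 N.
The friction needed for equilibrium is m g sin θ − P = 473.6 − 523 = -49.44 N, measured positive up-slope.
The static-friction ceiling is μ_s N = 0.27 × 791.3 = 213.6 N.
Since |-49.44| ≤ 213.6 N, the casting remains in static equilibrium and friction takes exactly the required value.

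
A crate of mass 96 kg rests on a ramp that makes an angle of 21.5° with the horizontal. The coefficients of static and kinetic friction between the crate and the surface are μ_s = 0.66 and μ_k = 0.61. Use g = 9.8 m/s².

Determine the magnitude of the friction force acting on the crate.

f ≈ 345 N (up the incline)

Perpendicular to the surface, N = m g cos θ = 96·9.8·cos 21.5° = 875.3 N.
Along the slope the weight component is m g sin θ = 344.8 N; friction must supply exactly this, acting up-slope.
Maximum static friction available: μ_s N = 0.66 × 875.3 = 577.7 N.
Since |344.8| ≤ 577.7 N, no slip — friction simply equals what equilibrium demands.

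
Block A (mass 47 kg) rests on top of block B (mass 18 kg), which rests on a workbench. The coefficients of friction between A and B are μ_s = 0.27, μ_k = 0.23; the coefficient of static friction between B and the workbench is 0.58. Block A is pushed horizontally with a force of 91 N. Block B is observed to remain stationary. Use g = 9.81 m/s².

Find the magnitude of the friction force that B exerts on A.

Normal force at the A–B interface: N₁ = m_A g = 461.1 N.
Maximum static friction on A from B: μ_s N₁ = 0.27×461.1 = 124.5 N.
Since P = 91 N ≤ 124.5 N, A does not slip on B; friction on A equals P = 91 N.
B experiences an equal 91 N forward from A (third law). B is in equilibrium, so the floor supplies f₂ = 91 N of static friction (limit μ_s(m_A+m_B)g = 369.8 N, not exceeded).

f ≈ 91 N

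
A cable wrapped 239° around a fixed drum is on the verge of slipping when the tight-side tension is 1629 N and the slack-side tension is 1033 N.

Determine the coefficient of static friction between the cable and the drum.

T₂/T₁ = e^{μβ} → μ = ln(T₂/T₁)/β.
β = 239° = 4.171 rad.
μ = ln(1629/1033)/4.171 = ln(1.577)/4.171 = 0.109.

μ ≈ 0.109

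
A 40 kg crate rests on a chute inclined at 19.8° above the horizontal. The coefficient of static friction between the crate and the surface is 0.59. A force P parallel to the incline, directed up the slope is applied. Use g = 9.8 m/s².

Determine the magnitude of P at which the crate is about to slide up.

P ≈ 350 N

At impending motion up the slope, friction acts down-slope at its limit: f = μ_s N.
P is parallel to the surface, so N = m g cos θ = 369 N.
Along the incline: P = m g sin θ + μ_s N = 133 + 0.59×369 = 350 N.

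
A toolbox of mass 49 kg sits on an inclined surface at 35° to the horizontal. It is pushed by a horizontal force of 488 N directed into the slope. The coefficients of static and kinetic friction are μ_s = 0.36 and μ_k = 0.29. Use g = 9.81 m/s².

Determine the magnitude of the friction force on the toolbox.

Normal direction: N = m g cos θ + P sin θ = 673.7 N.
Along the incline, the net driving force (taking up-slope positive) is P cos θ − m g sin θ = 399.7 − 275.7 = 124 N, so equilibrium requires friction f = -124 N (down-slope).
Maximum static friction: μ_s N = 0.36 × 673.7 = 242.5 N.
Since 124 N is within the 242.5 N limit, the toolbox stays put and friction is exactly 124 N.

f ≈ 124 N (down the incline)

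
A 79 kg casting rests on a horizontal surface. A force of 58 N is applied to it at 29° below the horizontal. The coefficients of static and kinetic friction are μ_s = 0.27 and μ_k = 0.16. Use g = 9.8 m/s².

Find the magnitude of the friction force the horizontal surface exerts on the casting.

The vertical component of P adds to the normal force: N = m g + P sin α = 774.2 + 28.12 = 802.3 N.
The horizontal driving force is P cos α = 50.73 N, so equilibrium needs friction f = 50.73 N.
The static-friction limit is μ_s N = 216.6 N.
50.73 ≤ 216.6 N → static; friction equals the required 50.7 N.

f ≈ 50.7 N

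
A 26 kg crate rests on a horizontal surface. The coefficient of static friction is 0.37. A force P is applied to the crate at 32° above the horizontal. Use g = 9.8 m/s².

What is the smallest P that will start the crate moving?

N = m g − P sin α (the pull lifts the crate).
At impending slip, P cos α = μ_s N = μ_s (m g − P sin α).
Solving: P (cos α + μ_s sin α) = μ_s m g → P = 0.37×255/(cos 32° + 0.37 sin 32°) = 94.3/1.044 = 90.3 N.

P ≈ 90.3 N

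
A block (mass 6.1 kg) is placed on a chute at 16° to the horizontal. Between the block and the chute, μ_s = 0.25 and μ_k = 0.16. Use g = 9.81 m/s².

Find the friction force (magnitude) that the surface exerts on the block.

The normal reaction is N = m g cos θ = 57.52 N.
For equilibrium along the incline, friction must balance the weight component: f = m g sin θ = 16.49 N up the slope.
Static friction can supply at most μ_s N = 14.38 N.
|16.49| exceeds 14.38 N, so the block slips down-slope; friction is kinetic, f = μ_k N = 0.16×57.52 = 9.2 N.

f ≈ 9.2 N (up the incline)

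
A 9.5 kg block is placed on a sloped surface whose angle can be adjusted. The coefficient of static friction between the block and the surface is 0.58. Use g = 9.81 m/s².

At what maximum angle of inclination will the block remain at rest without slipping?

θ_max ≈ 30.1°

At the slip threshold, m g sin θ = μ_s · m g cos θ, so tan θ = μ_s.
θ_max = arctan(0.58) = 30.1°.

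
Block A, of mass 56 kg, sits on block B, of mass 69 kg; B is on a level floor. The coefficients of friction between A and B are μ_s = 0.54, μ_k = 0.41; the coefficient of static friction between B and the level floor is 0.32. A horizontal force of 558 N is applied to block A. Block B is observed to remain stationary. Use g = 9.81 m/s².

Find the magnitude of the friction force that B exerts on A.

f ≈ 225 N

Normal force at the A–B interface: N₁ = m_A g = 549.4 N.
So the A–B interface can sustain at most μ_s N₁ = 296.7 N of static friction.
P = 558 N exceeds that limit, so A slips over B and the interface friction becomes kinetic: f₁ = μ_k N₁ = 0.41×549.4 = 225 N.
B experiences an equal 225 N forward from A (third law). B is in equilibrium, so the floor supplies f₂ = 225 N of static friction (limit μ_s(m_A+m_B)g = 392.4 N, not exceeded).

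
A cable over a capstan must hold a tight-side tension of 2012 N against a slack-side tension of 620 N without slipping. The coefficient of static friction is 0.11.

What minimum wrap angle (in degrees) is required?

β_min ≈ 613°

T₂/T₁ = e^{μβ} → β = ln(T₂/T₁)/μ.
β = ln(2012/620)/0.11 = 1.177/0.11 = 10.7 rad.
In degrees: β = 10.7 × 180/π = 613°.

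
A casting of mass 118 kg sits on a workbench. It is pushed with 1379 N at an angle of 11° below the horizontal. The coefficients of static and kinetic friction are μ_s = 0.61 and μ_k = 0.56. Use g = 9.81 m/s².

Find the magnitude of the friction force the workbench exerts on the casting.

N = m g + P sin α = 1158 + 1379×sin 11° = 1421 N.
The horizontal driving force is P cos α = 1354 N, so equilibrium needs friction f = 1354 N.
The static-friction limit is μ_s N = 866.6 N.
The required friction exceeds μ_s N, so the casting moves and f = μ_k N = 796 N.

f ≈ 796 N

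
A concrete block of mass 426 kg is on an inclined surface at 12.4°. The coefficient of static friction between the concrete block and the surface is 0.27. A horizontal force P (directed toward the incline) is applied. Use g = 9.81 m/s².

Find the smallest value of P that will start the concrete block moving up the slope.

At impending motion up the slope, friction acts down-slope at its limit: f = μ_s N.
Perpendicular to the incline: N = m g cos θ + P sin θ.
Along the incline: P cos θ = m g sin θ + μ_s N = m g sin θ + μ_s (m g cos θ + P sin θ).
Solving, P (cos θ − μ_s sin θ) = m g (sin θ + μ_s cos θ), so P = 426×9.81×(sin 12.4° + 0.27 cos 12.4°)/(cos 12.4° − 0.27 sin 12.4°) = 4180×0.4784/0.9187 = 2180 N.

P ≈ 2180 N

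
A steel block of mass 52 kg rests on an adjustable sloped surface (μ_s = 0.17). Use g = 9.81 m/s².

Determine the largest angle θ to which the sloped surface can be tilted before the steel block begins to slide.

θ_max ≈ 9.65°

At the slip threshold, m g sin θ = μ_s · m g cos θ, so tan θ = μ_s.
θ_max = arctan(0.17) = 9.65°.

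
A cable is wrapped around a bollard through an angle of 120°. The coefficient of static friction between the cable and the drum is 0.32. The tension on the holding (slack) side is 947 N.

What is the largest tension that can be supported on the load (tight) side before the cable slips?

T_max ≈ 1850 N

At impending slip the capstan equation gives T₂/T₁ = e^{μβ} with β in radians.
β = 120° × π/180 = 2.094 rad.
e^{μβ} = e^{0.32×2.094} = 1.955.
T₂ = T₁ · e^{μβ} = 947 × 1.955 = 1850 N.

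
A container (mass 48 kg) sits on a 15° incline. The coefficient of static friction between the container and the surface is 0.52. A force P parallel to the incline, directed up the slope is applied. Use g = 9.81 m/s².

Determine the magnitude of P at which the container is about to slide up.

At impending motion up the slope, friction acts down-slope at its limit: f = μ_s N.
P is parallel to the surface, so N = m g cos θ = 455 N.
Along the incline: P = m g sin θ + μ_s N = 122 + 0.52×455 = 358 N.

P ≈ 358 N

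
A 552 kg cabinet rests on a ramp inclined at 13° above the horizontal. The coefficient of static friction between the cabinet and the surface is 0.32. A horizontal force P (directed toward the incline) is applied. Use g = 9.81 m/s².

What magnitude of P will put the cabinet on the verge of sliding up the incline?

At impending motion up the slope, friction acts down-slope at its limit: f = μ_s N.
Perpendicular to the incline: N = m g cos θ + P sin θ.
Along the incline: P cos θ = m g sin θ + μ_s N = m g sin θ + μ_s (m g cos θ + P sin θ).
Solving, P (cos θ − μ_s sin θ) = m g (sin θ + μ_s cos θ), so P = 552×9.81×(sin 13° + 0.32 cos 13°)/(cos 13° − 0.32 sin 13°) = 5420×0.5367/0.9024 = 3220 N.

P ≈ 3220 N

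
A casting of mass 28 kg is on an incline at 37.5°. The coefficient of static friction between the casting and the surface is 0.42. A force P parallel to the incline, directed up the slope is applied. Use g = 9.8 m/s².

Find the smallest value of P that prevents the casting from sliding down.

P_min ≈ 75.6 N

The casting tends to slide down (tan θ > μ_s), so at the point of impending slip friction acts up-slope at its limit: f = μ_s N.
P is parallel to the surface, so N = m g cos θ = 218 N.
Along the incline: P + μ_s N = m g sin θ, so P = 167 − 0.42×218 = 75.6 N.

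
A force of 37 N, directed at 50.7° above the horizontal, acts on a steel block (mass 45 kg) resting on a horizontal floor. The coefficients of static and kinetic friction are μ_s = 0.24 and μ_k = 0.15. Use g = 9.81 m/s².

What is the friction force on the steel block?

The vertical component of P reduces the normal force: N = m g − P sin α = 441.5 − 28.63 = 412.8 N.
Horizontally, friction must balance P cos α = 23.44 N.
The static-friction limit is μ_s N = 99.08 N.
Since 23.44 N does not exceed the limit, the steel block stays at rest and f = 23.4 N.

f ≈ 23.4 N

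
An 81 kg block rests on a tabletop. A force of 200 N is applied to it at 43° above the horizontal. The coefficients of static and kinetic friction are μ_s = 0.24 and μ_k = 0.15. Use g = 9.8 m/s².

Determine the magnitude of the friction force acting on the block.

f ≈ 146 N

The vertical component of P reduces the normal force: N = m g − P sin α = 793.8 − 136.4 = 657.4 N.
Horizontally, friction must balance P cos α = 146.3 N.
μ_s N = 0.24 × 657.4 = 157.8 N.
Since 146.3 N does not exceed the limit, the block stays at rest and f = 146 N.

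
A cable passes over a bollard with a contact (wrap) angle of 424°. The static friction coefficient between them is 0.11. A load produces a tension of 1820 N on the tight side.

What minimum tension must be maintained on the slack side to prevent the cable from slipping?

T_min ≈ 806 N

Capstan equation at impending slip: T_tight/T_slack = e^{μβ}.
β = 424° = 7.4 rad; e^{μβ} = e^{0.11×7.4} = 2.257.
T_slack = T_tight / e^{μβ} = 1820 / 2.257 = 806 N.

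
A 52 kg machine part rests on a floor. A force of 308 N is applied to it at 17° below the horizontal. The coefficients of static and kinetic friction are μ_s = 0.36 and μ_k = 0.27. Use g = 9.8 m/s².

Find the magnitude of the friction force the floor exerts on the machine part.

f ≈ 162 N

Vertical equilibrium gives N = m g + P sin α = 599.7 N.
For equilibrium, f = P cos α = 308×cos 17° = 294.5 N.
The static-friction limit is μ_s N = 215.9 N.
The required friction exceeds μ_s N, so the machine part moves and f = μ_k N = 162 N.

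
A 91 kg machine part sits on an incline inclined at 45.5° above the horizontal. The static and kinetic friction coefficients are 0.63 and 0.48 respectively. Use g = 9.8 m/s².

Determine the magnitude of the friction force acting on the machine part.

Perpendicular to the surface, N = m g cos θ = 91·9.8·cos 45.5° = 625.1 N.
For equilibrium along the incline, friction must balance the weight component: f = m g sin θ = 636.1 N up the slope.
The static-friction ceiling is μ_s N = 0.63 × 625.1 = 393.8 N.
Since |636.1| > 393.8 N, static friction cannot hold it; the machine part slides down the incline and kinetic friction applies: f = μ_k N = 0.48 × 625.1 = 300 N.

f ≈ 300 N (up the incline)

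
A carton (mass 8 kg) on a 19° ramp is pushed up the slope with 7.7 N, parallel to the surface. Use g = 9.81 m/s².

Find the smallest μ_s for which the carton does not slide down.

N = m g cos θ = 74.2 N.
Friction must make up the shortfall along the incline: f = m g sin θ − P = 25.55 − 7.7 = 17.85 N.
At the threshold f = μ_s N, so μ_s,min = 17.85/74.2 = 0.241.

μ_s,min ≈ 0.241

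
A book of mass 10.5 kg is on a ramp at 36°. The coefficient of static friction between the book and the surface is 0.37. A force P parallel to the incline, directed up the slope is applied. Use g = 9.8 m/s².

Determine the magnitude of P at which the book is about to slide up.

At impending motion up the slope, friction acts down-slope at its limit: f = μ_s N.
P is parallel to the surface, so N = m g cos θ = 83.2 N.
Along the incline: P = m g sin θ + μ_s N = 60.5 + 0.37×83.2 = 91.3 N.

P ≈ 91.3 N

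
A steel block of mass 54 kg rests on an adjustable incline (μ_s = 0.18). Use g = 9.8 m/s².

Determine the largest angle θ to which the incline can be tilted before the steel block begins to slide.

θ_max ≈ 10.2°

At the slip threshold, m g sin θ = μ_s · m g cos θ, so tan θ = μ_s.
θ_max = arctan(0.18) = 10.2°.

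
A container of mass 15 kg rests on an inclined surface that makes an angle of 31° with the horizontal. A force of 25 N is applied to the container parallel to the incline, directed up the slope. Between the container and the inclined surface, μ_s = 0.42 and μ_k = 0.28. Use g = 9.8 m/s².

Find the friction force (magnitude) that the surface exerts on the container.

f ≈ 50.7 N (up the incline)

Normal force: N = m g cos θ = 15 × 9.8 × cos 31° = 126 N.
Parallel to the incline, ΣF = 0 gives f = m g sin θ − P = 75.71 − 25 = 50.71 N (up-slope positive).
The static-friction ceiling is μ_s N = 0.42 × 126 = 52.92 N.
Since |50.71| ≤ 52.92 N, the container remains in static equilibrium and friction takes exactly the required value.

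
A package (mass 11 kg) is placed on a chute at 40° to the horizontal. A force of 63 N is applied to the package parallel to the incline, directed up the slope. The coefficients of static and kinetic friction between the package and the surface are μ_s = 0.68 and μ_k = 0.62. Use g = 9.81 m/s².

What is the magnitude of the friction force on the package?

f ≈ 6.36 N (up the incline)

Perpendicular to the surface, N = m g cos θ = 11·9.81·cos 40° = 82.66 N.
Parallel to the incline, ΣF = 0 gives f = m g sin θ − P = 69.36 − 63 = 6.363 N (up-slope positive).
The static-friction ceiling is μ_s N = 0.68 × 82.66 = 56.21 N.
Since |6.363| ≤ 56.21 N, the package remains in static equilibrium and friction takes exactly the required value.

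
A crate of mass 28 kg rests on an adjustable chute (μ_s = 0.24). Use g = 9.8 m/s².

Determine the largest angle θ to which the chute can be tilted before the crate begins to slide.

θ_max ≈ 13.5°

At the slip threshold, m g sin θ = μ_s · m g cos θ, so tan θ = μ_s.
θ_max = arctan(0.24) = 13.5°.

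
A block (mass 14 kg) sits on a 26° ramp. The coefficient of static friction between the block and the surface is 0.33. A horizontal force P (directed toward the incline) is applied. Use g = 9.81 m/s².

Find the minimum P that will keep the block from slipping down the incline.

The block tends to slide down (tan θ > μ_s), so at the point of impending slip friction acts up-slope at its limit: f = μ_s N.
Perpendicular to the incline: N = m g cos θ + P sin θ.
Along the incline: P cos θ + μ_s N = m g sin θ, i.e. P cos θ + μ_s (m g cos θ + P sin θ) = m g sin θ.
Solving, P (cos θ + μ_s sin θ) = m g (sin θ − μ_s cos θ), so P = 137×0.1418/1.043 = 18.7 N.

P_min ≈ 18.7 N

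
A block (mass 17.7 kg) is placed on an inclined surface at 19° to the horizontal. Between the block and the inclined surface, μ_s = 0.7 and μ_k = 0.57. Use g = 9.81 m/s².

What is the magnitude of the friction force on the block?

f ≈ 56.5 N (up the incline)

Normal force: N = m g cos θ = 17.7 × 9.81 × cos 19° = 164.2 N.
Along the slope the weight component is m g sin θ = 56.53 N; friction must supply exactly this, acting up-slope.
The static-friction ceiling is μ_s N = 0.7 × 164.2 = 114.9 N.
Since |56.53| ≤ 114.9 N, static friction is sufficient; f equals the required value, not μ_s N.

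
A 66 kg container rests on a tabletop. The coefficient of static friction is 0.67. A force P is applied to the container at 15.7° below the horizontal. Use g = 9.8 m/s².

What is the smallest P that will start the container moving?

P ≈ 555 N

N = m g + P sin α (the push presses the container into the tabletop).
At impending slip, P cos α = μ_s N = μ_s (m g + P sin α).
Solving: P (cos α − μ_s sin α) = μ_s m g → P = 0.67×647/(cos 15.7° − 0.67 sin 15.7°) = 433/0.7814 = 555 N.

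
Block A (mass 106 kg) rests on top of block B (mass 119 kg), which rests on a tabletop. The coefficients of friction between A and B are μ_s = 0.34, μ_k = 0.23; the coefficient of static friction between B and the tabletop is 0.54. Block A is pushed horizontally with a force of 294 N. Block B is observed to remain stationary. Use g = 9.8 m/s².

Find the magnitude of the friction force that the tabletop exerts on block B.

The normal force B exerts on A is simply A's weight, N₁ = 1039 N.
So the A–B interface can sustain at most μ_s N₁ = 353.2 N of static friction.
P = 294 N is within that limit, so A and B move together (both at rest); the A–B friction is simply f₁ = P = 294 N.
By Newton's third law B feels 294 N forward from A. With B stationary, the floor's static friction on B balances it: f₂ = 294 N (well within μ_s(m_A+m_B)g = 1191 N).

f ≈ 294 N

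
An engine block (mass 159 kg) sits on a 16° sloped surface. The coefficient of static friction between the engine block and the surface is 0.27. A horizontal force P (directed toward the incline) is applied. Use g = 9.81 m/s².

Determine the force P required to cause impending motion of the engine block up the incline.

P ≈ 941 N

At impending motion up the slope, friction acts down-slope at its limit: f = μ_s N.
Perpendicular to the incline: N = m g cos θ + P sin θ.
Along the incline: P cos θ = m g sin θ + μ_s N = m g sin θ + μ_s (m g cos θ + P sin θ).
Solving, P (cos θ − μ_s sin θ) = m g (sin θ + μ_s cos θ), so P = 159×9.81×(sin 16° + 0.27 cos 16°)/(cos 16° − 0.27 sin 16°) = 1560×0.5352/0.8868 = 941 N.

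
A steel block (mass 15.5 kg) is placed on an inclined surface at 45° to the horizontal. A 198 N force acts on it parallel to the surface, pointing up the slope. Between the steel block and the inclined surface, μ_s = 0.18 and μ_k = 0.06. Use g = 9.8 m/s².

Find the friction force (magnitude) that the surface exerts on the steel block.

Perpendicular to the surface, N = m g cos θ = 15.5·9.8·cos 45° = 107.4 N.
Parallel to the incline, ΣF = 0 gives f = m g sin θ − P = 107.4 − 198 = -90.59 N (up-slope positive).
Maximum static friction available: μ_s N = 0.18 × 107.4 = 19.33 N.
Since |-90.59| > 19.33 N, static friction cannot hold it; the steel block slides up the incline and kinetic friction applies: f = μ_k N = 0.06 × 107.4 = 6.44 N.

f ≈ 6.44 N (down the incline)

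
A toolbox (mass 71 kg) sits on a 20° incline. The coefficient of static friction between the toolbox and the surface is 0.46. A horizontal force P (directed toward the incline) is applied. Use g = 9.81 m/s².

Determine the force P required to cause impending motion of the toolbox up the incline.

At impending motion up the slope, friction acts down-slope at its limit: f = μ_s N.
Perpendicular to the incline: N = m g cos θ + P sin θ.
Along the incline: P cos θ = m g sin θ + μ_s N = m g sin θ + μ_s (m g cos θ + P sin θ).
Solving, P (cos θ − μ_s sin θ) = m g (sin θ + μ_s cos θ), so P = 71×9.81×(sin 20° + 0.46 cos 20°)/(cos 20° − 0.46 sin 20°) = 697×0.7743/0.7824 = 689 N.

P ≈ 689 N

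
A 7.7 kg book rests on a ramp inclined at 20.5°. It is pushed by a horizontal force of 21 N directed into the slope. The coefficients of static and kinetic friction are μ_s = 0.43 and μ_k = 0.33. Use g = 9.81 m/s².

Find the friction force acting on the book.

Normal direction: N = m g cos θ + P sin θ = 78.11 N.
Along the incline, the net driving force (taking up-slope positive) is P cos θ − m g sin θ = 19.67 − 26.45 = -6.783 N, so equilibrium requires friction f = 6.783 N (up-slope).
The limit of static friction is μ_s N = 33.59 N.
Since 6.783 N is within the 33.59 N limit, the book stays put and friction is exactly 6.78 N.

f ≈ 6.78 N (up the incline)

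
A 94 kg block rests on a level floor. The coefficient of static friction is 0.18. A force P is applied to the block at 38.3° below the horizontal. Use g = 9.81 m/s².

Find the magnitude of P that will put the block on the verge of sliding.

P ≈ 247 N

N = m g + P sin α (the push presses the block into the level floor).
At impending slip, P cos α = μ_s N = μ_s (m g + P sin α).
Solving: P (cos α − μ_s sin α) = μ_s m g → P = 0.18×922/(cos 38.3° − 0.18 sin 38.3°) = 166/0.6732 = 247 N.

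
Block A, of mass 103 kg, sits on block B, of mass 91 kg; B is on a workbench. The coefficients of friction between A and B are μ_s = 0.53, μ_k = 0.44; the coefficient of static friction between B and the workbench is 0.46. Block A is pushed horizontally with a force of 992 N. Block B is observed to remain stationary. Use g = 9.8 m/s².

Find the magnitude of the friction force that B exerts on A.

f ≈ 444 N

The normal force B exerts on A is simply A's weight, N₁ = 1009 N.
So the A–B interface can sustain at most μ_s N₁ = 535 N of static friction.
P = 992 N exceeds that limit, so A slips over B and the interface friction becomes kinetic: f₁ = μ_k N₁ = 0.44×1009 = 444 N.
B experiences an equal 444 N forward from A (third law). B is in equilibrium, so the floor supplies f₂ = 444 N of static friction (limit μ_s(m_A+m_B)g = 874.6 N, not exceeded).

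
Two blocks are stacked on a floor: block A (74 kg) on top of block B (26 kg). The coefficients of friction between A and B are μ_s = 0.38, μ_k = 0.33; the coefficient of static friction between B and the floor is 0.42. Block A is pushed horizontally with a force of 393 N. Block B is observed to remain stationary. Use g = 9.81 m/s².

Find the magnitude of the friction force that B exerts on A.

Normal force at the A–B interface: N₁ = m_A g = 725.9 N.
Maximum static friction on A from B: μ_s N₁ = 0.38×725.9 = 275.9 N.
Since P = 393 N > 275.9 N, A slides on B; the A–B friction is kinetic: f₁ = μ_k N₁ = 0.33×725.9 = 240 N.
B experiences an equal 240 N forward from A (third law). B is in equilibrium, so the floor supplies f₂ = 240 N of static friction (limit μ_s(m_A+m_B)g = 412 N, not exceeded).

f ≈ 240 N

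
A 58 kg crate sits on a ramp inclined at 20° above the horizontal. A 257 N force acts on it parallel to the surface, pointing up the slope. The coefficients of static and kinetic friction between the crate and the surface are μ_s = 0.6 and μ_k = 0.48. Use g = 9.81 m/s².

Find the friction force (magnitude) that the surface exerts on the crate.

The normal reaction is N = m g cos θ = 534.7 N.
For equilibrium along the incline the friction force must supply f = m g sin θ − P = 194.6 − 257 = -62.4 N (positive meaning up-slope).
Static friction can supply at most μ_s N = 320.8 N.
Since |-62.4| ≤ 320.8 N, the crate remains in static equilibrium and friction takes exactly the required value.

f ≈ 62.4 N (down the incline)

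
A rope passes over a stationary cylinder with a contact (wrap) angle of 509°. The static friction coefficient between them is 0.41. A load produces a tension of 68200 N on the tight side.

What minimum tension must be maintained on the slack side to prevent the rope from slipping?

Capstan equation at impending slip: T_tight/T_slack = e^{μβ}.
β = 509° = 8.884 rad; e^{μβ} = e^{0.41×8.884} = 38.18.
T_slack = T_tight / e^{μβ} = 68200 / 38.18 = 1790 N.

T_min ≈ 1790 N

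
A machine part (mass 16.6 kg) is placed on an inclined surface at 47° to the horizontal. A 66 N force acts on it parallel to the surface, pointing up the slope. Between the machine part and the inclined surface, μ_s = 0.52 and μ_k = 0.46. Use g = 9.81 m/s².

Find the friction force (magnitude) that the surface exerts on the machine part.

f ≈ 53.1 N (up the incline)

Perpendicular to the surface, N = m g cos θ = 16.6·9.81·cos 47° = 111.1 N.
Parallel to the incline, ΣF = 0 gives f = m g sin θ − P = 119.1 − 66 = 53.1 N (up-slope positive).
The static-friction ceiling is μ_s N = 0.52 × 111.1 = 57.75 N.
Since |53.1| ≤ 57.75 N, static friction is sufficient; f equals the required value, not μ_s N.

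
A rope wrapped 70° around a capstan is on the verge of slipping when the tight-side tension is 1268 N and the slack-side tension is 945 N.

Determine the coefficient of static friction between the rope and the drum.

μ ≈ 0.241

T₂/T₁ = e^{μβ} → μ = ln(T₂/T₁)/β.
β = 70° = 1.222 rad.
μ = ln(1268/945)/1.222 = ln(1.342)/1.222 = 0.241.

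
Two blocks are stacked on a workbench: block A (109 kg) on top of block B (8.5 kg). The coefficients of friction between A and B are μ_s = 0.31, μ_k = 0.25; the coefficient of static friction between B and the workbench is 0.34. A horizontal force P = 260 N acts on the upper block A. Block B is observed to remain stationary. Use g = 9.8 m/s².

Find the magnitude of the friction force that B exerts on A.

The normal force B exerts on A is simply A's weight, N₁ = 1068 N.
So the A–B interface can sustain at most μ_s N₁ = 331.1 N of static friction.
P = 260 N is within that limit, so A and B move together (both at rest); the A–B friction is simply f₁ = P = 260 N.
By Newton's third law B feels 260 N forward from A. With B stationary, the floor's static friction on B balances it: f₂ = 260 N (well within μ_s(m_A+m_B)g = 391.5 N).

f ≈ 260 N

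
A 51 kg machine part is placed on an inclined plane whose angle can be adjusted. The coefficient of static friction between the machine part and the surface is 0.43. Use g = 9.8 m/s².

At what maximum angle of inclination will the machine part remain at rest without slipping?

θ_max ≈ 23.3°

At the slip threshold, m g sin θ = μ_s · m g cos θ, so tan θ = μ_s.
θ_max = arctan(0.43) = 23.3°.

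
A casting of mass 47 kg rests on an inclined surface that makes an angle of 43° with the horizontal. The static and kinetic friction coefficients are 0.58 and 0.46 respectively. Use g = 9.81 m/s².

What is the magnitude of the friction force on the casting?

f ≈ 155 N (up the incline)

Normal force: N = m g cos θ = 47 × 9.81 × cos 43° = 337.2 N.
For equilibrium along the incline, friction must balance the weight component: f = m g sin θ = 314.4 N up the slope.
Static friction can supply at most μ_s N = 195.6 N.
|314.4| exceeds 195.6 N, so the casting slips down-slope; friction is kinetic, f = μ_k N = 0.46×337.2 = 155 N.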